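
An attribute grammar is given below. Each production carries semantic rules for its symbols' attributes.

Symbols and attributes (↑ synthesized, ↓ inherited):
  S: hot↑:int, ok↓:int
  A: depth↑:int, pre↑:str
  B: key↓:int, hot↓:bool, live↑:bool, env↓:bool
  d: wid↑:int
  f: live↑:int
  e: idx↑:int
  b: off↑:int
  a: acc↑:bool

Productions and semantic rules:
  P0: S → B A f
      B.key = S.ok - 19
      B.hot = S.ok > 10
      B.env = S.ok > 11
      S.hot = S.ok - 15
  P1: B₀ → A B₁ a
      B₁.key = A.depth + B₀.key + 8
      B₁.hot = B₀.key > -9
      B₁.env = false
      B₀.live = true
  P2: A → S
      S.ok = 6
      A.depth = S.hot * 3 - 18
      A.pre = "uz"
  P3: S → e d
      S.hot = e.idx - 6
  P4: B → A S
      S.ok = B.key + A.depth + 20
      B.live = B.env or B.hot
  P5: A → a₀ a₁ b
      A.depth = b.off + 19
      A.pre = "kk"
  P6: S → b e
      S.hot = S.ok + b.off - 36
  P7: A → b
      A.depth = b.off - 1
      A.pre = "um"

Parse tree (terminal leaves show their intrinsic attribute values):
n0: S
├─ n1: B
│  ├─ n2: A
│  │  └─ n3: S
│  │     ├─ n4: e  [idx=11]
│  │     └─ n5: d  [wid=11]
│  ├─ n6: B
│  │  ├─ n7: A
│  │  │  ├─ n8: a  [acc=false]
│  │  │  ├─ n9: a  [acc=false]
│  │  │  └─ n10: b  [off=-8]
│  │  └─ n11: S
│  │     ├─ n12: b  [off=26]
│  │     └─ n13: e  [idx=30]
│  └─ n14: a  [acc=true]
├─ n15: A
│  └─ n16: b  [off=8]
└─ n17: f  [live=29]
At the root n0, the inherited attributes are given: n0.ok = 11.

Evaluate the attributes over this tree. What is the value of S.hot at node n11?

18

1. n0.ok = 11  [given at root]
2. n1.key = -8  [S.ok - 19]
3. n1.hot = true  [S.ok > 10]
4. n1.env = false  [S.ok > 11]
5. n3.ok = 6  [6]
6. n4.idx = 11  [terminal]
7. n5.wid = 11  [terminal]
8. n3.hot = 5  [e.idx - 6]
9. n2.depth = -3  [S.hot * 3 - 18]
10. n2.pre = "uz"  ["uz"]
11. n6.key = -3  [A.depth + B₀.key + 8]
12. n6.hot = true  [B₀.key > -9]
13. n6.env = false  [false]
14. n8.acc = false  [terminal]
15. n9.acc = false  [terminal]
16. n10.off = -8  [terminal]
17. n7.depth = 11  [b.off + 19]
18. n7.pre = "kk"  ["kk"]
19. n11.ok = 28  [B.key + A.depth + 20]
20. n12.off = 26  [terminal]
21. n13.idx = 30  [terminal]
22. n11.hot = 18  [S.ok + b.off - 36]
23. n6.live = true  [B.env or B.hot]
24. n14.acc = true  [terminal]
25. n1.live = true  [true]
26. n16.off = 8  [terminal]
27. n15.depth = 7  [b.off - 1]
28. n15.pre = "um"  ["um"]
29. n17.live = 29  [terminal]
30. n0.hot = -4  [S.ok - 15]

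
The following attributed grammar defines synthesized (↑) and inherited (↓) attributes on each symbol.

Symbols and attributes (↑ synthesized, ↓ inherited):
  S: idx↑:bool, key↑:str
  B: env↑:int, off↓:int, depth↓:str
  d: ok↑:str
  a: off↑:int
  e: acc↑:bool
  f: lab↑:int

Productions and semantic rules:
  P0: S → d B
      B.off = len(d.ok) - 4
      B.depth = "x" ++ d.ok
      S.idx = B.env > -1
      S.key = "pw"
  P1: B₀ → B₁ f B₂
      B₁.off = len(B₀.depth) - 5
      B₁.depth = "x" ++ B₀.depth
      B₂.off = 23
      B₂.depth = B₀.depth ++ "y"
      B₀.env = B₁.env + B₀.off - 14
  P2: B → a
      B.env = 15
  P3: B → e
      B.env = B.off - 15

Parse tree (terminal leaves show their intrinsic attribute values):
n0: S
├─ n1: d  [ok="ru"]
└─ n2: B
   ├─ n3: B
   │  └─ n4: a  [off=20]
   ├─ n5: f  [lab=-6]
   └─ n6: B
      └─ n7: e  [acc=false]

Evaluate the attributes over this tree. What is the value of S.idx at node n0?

1. n1.ok = "ru"  [terminal]
2. n2.off = -2  [len(d.ok) - 4]
3. n2.depth = "xru"  ["x" ++ d.ok]
4. n3.off = -2  [len(B₀.depth) - 5]
5. n3.depth = "xxru"  ["x" ++ B₀.depth]
6. n4.off = 20  [terminal]
7. n3.env = 15  [15]
8. n5.lab = -6  [terminal]
9. n6.off = 23  [23]
10. n6.depth = "xruy"  [B₀.depth ++ "y"]
11. n7.acc = false  [terminal]
12. n6.env = 8  [B.off - 15]
13. n2.env = -1  [B₁.env + B₀.off - 14]
14. n0.idx = false  [B.env > -1]
15. n0.key = "pw"  ["pw"]

false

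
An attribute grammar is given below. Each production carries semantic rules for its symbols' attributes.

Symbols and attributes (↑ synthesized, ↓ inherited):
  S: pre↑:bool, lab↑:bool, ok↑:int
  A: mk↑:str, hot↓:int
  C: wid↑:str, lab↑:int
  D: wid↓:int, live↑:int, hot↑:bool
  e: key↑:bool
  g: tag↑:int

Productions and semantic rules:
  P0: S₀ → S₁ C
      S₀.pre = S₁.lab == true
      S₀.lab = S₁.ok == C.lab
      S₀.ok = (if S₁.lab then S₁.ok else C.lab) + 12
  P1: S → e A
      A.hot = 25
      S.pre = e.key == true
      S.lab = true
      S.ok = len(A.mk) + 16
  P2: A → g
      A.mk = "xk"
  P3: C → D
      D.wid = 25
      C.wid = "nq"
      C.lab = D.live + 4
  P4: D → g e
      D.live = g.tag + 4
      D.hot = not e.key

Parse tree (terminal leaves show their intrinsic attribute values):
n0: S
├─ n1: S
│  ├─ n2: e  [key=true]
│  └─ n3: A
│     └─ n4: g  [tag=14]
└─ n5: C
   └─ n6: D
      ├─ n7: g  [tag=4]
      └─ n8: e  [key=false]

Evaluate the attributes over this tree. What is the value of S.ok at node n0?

1. n2.key = true  [terminal]
2. n3.hot = 25  [25]
3. n4.tag = 14  [terminal]
4. n3.mk = "xk"  ["xk"]
5. n1.pre = true  [e.key == true]
6. n1.lab = true  [true]
7. n1.ok = 18  [len(A.mk) + 16]
8. n6.wid = 25  [25]
9. n7.tag = 4  [terminal]
10. n8.key = false  [terminal]
11. n6.live = 8  [g.tag + 4]
12. n6.hot = true  [not e.key]
13. n5.wid = "nq"  ["nq"]
14. n5.lab = 12  [D.live + 4]
15. n0.pre = true  [S₁.lab == true]
16. n0.lab = false  [S₁.ok == C.lab]
17. n0.ok = 30  [(if S₁.lab then S₁.ok else C.lab) + 12]

30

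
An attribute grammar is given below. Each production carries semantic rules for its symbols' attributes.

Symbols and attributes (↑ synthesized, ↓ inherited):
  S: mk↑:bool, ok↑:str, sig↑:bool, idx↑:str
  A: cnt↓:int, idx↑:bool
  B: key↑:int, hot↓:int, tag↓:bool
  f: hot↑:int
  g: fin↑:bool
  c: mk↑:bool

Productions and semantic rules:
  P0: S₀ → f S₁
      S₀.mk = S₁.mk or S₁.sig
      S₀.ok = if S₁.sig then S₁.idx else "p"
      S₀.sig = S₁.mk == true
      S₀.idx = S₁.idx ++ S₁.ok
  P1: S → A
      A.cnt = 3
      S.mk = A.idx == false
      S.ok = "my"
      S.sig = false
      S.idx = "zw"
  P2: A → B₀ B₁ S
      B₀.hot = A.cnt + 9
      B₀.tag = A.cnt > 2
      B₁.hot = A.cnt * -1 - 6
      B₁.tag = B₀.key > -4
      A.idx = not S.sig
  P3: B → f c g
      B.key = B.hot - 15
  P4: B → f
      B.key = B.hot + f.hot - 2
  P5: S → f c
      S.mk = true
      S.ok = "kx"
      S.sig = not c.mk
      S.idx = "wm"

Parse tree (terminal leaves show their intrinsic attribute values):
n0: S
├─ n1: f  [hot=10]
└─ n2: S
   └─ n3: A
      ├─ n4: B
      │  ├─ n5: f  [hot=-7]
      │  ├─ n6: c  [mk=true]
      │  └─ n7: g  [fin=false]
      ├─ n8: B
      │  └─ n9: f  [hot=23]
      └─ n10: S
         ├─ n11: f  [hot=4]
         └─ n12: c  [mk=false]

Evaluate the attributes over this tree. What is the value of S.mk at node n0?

1. n1.hot = 10  [terminal]
2. n3.cnt = 3  [3]
3. n4.hot = 12  [A.cnt + 9]
4. n4.tag = true  [A.cnt > 2]
5. n5.hot = -7  [terminal]
6. n6.mk = true  [terminal]
7. n7.fin = false  [terminal]
8. n4.key = -3  [B.hot - 15]
9. n8.hot = -9  [A.cnt * -1 - 6]
10. n8.tag = true  [B₀.key > -4]
11. n9.hot = 23  [terminal]
12. n8.key = 12  [B.hot + f.hot - 2]
13. n11.hot = 4  [terminal]
14. n12.mk = false  [terminal]
15. n10.mk = true  [true]
16. n10.ok = "kx"  ["kx"]
17. n10.sig = true  [not c.mk]
18. n10.idx = "wm"  ["wm"]
19. n3.idx = false  [not S.sig]
20. n2.mk = true  [A.idx == false]
21. n2.ok = "my"  ["my"]
22. n2.sig = false  [false]
23. n2.idx = "zw"  ["zw"]
24. n0.mk = true  [S₁.mk or S₁.sig]
25. n0.ok = "p"  [if S₁.sig then S₁.idx else "p"]
26. n0.sig = true  [S₁.mk == true]
27. n0.idx = "zwmy"  [S₁.idx ++ S₁.ok]

true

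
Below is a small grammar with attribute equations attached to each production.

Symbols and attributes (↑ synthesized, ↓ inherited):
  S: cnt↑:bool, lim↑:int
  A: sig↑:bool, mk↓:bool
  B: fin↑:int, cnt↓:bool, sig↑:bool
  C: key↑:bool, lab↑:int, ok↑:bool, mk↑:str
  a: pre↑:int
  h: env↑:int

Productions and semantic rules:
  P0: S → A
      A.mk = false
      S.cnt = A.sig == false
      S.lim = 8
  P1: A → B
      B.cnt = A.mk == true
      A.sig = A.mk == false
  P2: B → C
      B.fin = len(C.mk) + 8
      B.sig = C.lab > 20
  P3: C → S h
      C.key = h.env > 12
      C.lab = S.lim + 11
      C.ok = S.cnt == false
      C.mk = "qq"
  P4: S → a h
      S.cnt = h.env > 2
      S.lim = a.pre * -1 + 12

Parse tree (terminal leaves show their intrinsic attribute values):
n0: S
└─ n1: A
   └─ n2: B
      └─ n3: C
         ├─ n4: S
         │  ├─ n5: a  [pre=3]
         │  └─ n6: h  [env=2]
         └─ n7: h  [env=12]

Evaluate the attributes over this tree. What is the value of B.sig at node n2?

false

1. n1.mk = false  [false]
2. n2.cnt = false  [A.mk == true]
3. n5.pre = 3  [terminal]
4. n6.env = 2  [terminal]
5. n4.cnt = false  [h.env > 2]
6. n4.lim = 9  [a.pre * -1 + 12]
7. n7.env = 12  [terminal]
8. n3.key = false  [h.env > 12]
9. n3.lab = 20  [S.lim + 11]
10. n3.ok = true  [S.cnt == false]
11. n3.mk = "qq"  ["qq"]
12. n2.fin = 10  [len(C.mk) + 8]
13. n2.sig = false  [C.lab > 20]
14. n1.sig = true  [A.mk == false]
15. n0.cnt = false  [A.sig == false]
16. n0.lim = 8  [8]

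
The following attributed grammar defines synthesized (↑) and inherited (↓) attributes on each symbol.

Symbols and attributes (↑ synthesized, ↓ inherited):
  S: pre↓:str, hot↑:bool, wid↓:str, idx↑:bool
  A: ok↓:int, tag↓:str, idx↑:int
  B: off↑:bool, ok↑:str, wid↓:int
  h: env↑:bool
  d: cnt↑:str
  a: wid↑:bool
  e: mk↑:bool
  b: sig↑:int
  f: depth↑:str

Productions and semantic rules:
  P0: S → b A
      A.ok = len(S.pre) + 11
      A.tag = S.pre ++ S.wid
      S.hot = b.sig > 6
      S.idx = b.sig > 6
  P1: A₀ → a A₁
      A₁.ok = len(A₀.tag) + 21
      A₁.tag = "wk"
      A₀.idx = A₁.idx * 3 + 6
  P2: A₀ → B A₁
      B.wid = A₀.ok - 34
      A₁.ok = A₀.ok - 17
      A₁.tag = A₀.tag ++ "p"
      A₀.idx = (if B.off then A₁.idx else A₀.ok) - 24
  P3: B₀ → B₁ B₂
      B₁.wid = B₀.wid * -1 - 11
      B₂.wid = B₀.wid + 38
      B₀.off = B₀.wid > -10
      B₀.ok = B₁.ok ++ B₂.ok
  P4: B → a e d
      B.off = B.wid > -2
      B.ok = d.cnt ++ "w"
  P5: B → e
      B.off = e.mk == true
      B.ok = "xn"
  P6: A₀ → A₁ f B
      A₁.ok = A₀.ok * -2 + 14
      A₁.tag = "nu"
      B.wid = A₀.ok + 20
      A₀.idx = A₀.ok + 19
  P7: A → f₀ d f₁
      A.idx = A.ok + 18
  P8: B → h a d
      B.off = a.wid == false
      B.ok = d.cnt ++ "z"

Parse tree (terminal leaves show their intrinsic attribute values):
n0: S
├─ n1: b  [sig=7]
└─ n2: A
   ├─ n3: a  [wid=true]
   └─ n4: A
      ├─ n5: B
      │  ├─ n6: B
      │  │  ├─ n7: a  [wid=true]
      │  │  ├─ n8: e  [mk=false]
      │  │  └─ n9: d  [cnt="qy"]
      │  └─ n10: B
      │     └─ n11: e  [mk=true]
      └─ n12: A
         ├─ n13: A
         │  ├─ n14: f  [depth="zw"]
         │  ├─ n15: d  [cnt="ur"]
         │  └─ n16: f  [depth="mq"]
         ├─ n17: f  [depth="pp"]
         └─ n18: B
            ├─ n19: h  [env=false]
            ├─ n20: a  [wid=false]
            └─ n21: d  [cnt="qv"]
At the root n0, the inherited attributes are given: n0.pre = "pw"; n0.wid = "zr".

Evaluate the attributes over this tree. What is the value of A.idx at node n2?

15

1. n0.pre = "pw"  [given at root]
2. n0.wid = "zr"  [given at root]
3. n1.sig = 7  [terminal]
4. n2.ok = 13  [len(S.pre) + 11]
5. n2.tag = "pwzr"  [S.pre ++ S.wid]
6. n3.wid = true  [terminal]
7. n4.ok = 25  [len(A₀.tag) + 21]
8. n4.tag = "wk"  ["wk"]
9. n5.wid = -9  [A₀.ok - 34]
10. n6.wid = -2  [B₀.wid * -1 - 11]
11. n7.wid = true  [terminal]
12. n8.mk = false  [terminal]
13. n9.cnt = "qy"  [terminal]
14. n6.off = false  [B.wid > -2]
15. n6.ok = "qyw"  [d.cnt ++ "w"]
16. n10.wid = 29  [B₀.wid + 38]
17. n11.mk = true  [terminal]
18. n10.off = true  [e.mk == true]
19. n10.ok = "xn"  ["xn"]
20. n5.off = true  [B₀.wid > -10]
21. n5.ok = "qywxn"  [B₁.ok ++ B₂.ok]
22. n12.ok = 8  [A₀.ok - 17]
23. n12.tag = "wkp"  [A₀.tag ++ "p"]
24. n13.ok = -2  [A₀.ok * -2 + 14]
25. n13.tag = "nu"  ["nu"]
26. n14.depth = "zw"  [terminal]
27. n15.cnt = "ur"  [terminal]
28. n16.depth = "mq"  [terminal]
29. n13.idx = 16  [A.ok + 18]
30. n17.depth = "pp"  [terminal]
31. n18.wid = 28  [A₀.ok + 20]
32. n19.env = false  [terminal]
33. n20.wid = false  [terminal]
34. n21.cnt = "qv"  [terminal]
35. n18.off = true  [a.wid == false]
36. n18.ok = "qvz"  [d.cnt ++ "z"]
37. n12.idx = 27  [A₀.ok + 19]
38. n4.idx = 3  [(if B.off then A₁.idx else A₀.ok) - 24]
39. n2.idx = 15  [A₁.idx * 3 + 6]
40. n0.hot = true  [b.sig > 6]
41. n0.idx = true  [b.sig > 6]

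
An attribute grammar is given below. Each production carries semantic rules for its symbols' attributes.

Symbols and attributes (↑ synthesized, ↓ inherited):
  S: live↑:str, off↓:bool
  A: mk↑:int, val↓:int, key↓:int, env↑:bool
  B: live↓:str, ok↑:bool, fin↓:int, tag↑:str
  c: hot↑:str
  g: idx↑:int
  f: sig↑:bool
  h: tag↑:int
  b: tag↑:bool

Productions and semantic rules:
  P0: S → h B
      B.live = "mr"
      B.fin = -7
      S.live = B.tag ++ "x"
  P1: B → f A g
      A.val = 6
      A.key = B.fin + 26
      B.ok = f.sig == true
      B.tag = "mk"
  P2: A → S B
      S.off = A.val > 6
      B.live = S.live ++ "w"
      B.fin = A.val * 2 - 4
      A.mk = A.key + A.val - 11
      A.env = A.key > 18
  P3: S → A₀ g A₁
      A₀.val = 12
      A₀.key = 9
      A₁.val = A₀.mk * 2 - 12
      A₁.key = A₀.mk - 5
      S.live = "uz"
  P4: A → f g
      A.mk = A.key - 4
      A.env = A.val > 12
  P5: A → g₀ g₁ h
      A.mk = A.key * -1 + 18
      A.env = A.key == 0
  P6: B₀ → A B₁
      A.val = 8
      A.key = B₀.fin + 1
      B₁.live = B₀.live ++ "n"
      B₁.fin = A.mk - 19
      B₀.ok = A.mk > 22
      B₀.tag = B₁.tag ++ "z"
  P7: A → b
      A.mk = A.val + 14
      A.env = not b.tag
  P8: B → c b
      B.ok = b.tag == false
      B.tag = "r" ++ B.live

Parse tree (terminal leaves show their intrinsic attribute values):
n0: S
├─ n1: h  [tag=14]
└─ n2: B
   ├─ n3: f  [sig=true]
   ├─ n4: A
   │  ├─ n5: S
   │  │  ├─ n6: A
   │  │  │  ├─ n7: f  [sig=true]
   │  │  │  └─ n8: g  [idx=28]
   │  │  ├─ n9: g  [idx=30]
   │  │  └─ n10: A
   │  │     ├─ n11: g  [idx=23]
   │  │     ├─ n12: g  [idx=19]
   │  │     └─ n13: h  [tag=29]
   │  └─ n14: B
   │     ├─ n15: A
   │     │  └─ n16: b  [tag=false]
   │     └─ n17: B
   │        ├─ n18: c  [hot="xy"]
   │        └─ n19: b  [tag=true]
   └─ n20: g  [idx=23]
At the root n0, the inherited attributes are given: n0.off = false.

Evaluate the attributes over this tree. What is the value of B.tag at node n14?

"ruzwnz"

1. n0.off = false  [given at root]
2. n1.tag = 14  [terminal]
3. n2.live = "mr"  ["mr"]
4. n2.fin = -7  [-7]
5. n3.sig = true  [terminal]
6. n4.val = 6  [6]
7. n4.key = 19  [B.fin + 26]
8. n5.off = false  [A.val > 6]
9. n6.val = 12  [12]
10. n6.key = 9  [9]
11. n7.sig = true  [terminal]
12. n8.idx = 28  [terminal]
13. n6.mk = 5  [A.key - 4]
14. n6.env = false  [A.val > 12]
15. n9.idx = 30  [terminal]
16. n10.val = -2  [A₀.mk * 2 - 12]
17. n10.key = 0  [A₀.mk - 5]
18. n11.idx = 23  [terminal]
19. n12.idx = 19  [terminal]
20. n13.tag = 29  [terminal]
21. n10.mk = 18  [A.key * -1 + 18]
22. n10.env = true  [A.key == 0]
23. n5.live = "uz"  ["uz"]
24. n14.live = "uzw"  [S.live ++ "w"]
25. n14.fin = 8  [A.val * 2 - 4]
26. n15.val = 8  [8]
27. n15.key = 9  [B₀.fin + 1]
28. n16.tag = false  [terminal]
29. n15.mk = 22  [A.val + 14]
30. n15.env = true  [not b.tag]
31. n17.live = "uzwn"  [B₀.live ++ "n"]
32. n17.fin = 3  [A.mk - 19]
33. n18.hot = "xy"  [terminal]
34. n19.tag = true  [terminal]
35. n17.ok = false  [b.tag == false]
36. n17.tag = "ruzwn"  ["r" ++ B.live]
37. n14.ok = false  [A.mk > 22]
38. n14.tag = "ruzwnz"  [B₁.tag ++ "z"]
39. n4.mk = 14  [A.key + A.val - 11]
40. n4.env = true  [A.key > 18]
41. n20.idx = 23  [terminal]
42. n2.ok = true  [f.sig == true]
43. n2.tag = "mk"  ["mk"]
44. n0.live = "mkx"  [B.tag ++ "x"]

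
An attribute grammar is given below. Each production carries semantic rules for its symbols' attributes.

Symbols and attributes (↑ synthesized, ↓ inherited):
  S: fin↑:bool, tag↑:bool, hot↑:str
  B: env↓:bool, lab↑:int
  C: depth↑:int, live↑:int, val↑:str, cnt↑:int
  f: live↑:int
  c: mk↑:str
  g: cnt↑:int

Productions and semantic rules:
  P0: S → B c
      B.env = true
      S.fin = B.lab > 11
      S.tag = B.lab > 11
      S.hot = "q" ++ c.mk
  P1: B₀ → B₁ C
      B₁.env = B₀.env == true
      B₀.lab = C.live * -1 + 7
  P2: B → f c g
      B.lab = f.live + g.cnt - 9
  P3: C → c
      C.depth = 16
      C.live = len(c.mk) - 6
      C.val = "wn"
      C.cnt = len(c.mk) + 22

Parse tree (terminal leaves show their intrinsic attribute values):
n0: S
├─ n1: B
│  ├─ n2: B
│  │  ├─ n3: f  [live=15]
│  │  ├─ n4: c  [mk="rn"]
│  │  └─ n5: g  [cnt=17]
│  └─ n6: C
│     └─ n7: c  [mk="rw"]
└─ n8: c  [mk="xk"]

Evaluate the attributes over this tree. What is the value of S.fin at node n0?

1. n1.env = true  [true]
2. n2.env = true  [B₀.env == true]
3. n3.live = 15  [terminal]
4. n4.mk = "rn"  [terminal]
5. n5.cnt = 17  [terminal]
6. n2.lab = 23  [f.live + g.cnt - 9]
7. n7.mk = "rw"  [terminal]
8. n6.depth = 16  [16]
9. n6.live = -4  [len(c.mk) - 6]
10. n6.val = "wn"  ["wn"]
11. n6.cnt = 24  [len(c.mk) + 22]
12. n1.lab = 11  [C.live * -1 + 7]
13. n8.mk = "xk"  [terminal]
14. n0.fin = false  [B.lab > 11]
15. n0.tag = false  [B.lab > 11]
16. n0.hot = "qxk"  ["q" ++ c.mk]

false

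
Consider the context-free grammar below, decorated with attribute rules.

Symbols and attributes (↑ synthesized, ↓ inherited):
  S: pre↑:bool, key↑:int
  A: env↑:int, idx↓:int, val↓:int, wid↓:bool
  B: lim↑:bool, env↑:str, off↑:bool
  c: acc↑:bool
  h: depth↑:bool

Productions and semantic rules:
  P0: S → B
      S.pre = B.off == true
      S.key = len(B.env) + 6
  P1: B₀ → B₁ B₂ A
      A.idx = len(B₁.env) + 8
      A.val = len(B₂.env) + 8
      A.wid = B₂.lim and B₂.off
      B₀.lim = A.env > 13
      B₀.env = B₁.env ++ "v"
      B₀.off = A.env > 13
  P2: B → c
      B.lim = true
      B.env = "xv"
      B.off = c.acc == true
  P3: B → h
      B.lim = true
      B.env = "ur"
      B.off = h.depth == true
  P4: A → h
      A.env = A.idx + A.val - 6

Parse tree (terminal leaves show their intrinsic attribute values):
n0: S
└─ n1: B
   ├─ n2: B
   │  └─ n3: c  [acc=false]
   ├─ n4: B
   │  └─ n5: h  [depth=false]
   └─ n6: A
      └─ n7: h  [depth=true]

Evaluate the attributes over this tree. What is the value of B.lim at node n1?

true

1. n3.acc = false  [terminal]
2. n2.lim = true  [true]
3. n2.env = "xv"  ["xv"]
4. n2.off = false  [c.acc == true]
5. n5.depth = false  [terminal]
6. n4.lim = true  [true]
7. n4.env = "ur"  ["ur"]
8. n4.off = false  [h.depth == true]
9. n6.idx = 10  [len(B₁.env) + 8]
10. n6.val = 10  [len(B₂.env) + 8]
11. n6.wid = false  [B₂.lim and B₂.off]
12. n7.depth = true  [terminal]
13. n6.env = 14  [A.idx + A.val - 6]
14. n1.lim = true  [A.env > 13]
15. n1.env = "xvv"  [B₁.env ++ "v"]
16. n1.off = true  [A.env > 13]
17. n0.pre = true  [B.off == true]
18. n0.key = 9  [len(B.env) + 6]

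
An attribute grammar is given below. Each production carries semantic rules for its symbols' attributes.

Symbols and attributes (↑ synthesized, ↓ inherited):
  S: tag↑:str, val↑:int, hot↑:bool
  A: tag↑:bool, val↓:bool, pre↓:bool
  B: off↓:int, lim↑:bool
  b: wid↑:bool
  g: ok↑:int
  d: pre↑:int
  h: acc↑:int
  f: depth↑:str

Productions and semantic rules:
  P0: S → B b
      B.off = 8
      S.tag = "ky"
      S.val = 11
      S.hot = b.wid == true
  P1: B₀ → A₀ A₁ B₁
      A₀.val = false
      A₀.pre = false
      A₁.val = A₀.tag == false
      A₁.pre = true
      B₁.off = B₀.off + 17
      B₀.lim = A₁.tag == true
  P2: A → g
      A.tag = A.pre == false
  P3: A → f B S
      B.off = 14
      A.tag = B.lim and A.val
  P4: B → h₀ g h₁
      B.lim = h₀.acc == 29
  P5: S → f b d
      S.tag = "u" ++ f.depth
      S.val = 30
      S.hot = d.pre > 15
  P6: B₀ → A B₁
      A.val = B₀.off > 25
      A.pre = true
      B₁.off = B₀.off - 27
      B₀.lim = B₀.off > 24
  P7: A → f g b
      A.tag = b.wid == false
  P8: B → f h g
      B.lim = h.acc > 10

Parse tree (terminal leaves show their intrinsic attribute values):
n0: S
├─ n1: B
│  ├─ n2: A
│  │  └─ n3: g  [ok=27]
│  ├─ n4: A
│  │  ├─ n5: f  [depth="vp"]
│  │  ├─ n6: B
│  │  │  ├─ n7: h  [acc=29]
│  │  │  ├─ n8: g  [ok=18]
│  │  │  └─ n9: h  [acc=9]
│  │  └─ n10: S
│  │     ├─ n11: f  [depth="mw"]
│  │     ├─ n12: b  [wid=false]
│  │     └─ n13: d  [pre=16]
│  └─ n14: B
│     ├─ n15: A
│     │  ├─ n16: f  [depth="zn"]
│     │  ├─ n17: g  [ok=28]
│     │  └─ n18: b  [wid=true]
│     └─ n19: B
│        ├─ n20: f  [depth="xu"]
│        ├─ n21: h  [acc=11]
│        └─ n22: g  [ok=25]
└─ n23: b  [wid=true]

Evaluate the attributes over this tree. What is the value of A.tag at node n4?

false

1. n1.off = 8  [8]
2. n2.val = false  [false]
3. n2.pre = false  [false]
4. n3.ok = 27  [terminal]
5. n2.tag = true  [A.pre == false]
6. n4.val = false  [A₀.tag == false]
7. n4.pre = true  [true]
8. n5.depth = "vp"  [terminal]
9. n6.off = 14  [14]
10. n7.acc = 29  [terminal]
11. n8.ok = 18  [terminal]
12. n9.acc = 9  [terminal]
13. n6.lim = true  [h₀.acc == 29]
14. n11.depth = "mw"  [terminal]
15. n12.wid = false  [terminal]
16. n13.pre = 16  [terminal]
17. n10.tag = "umw"  ["u" ++ f.depth]
18. n10.val = 30  [30]
19. n10.hot = true  [d.pre > 15]
20. n4.tag = false  [B.lim and A.val]
21. n14.off = 25  [B₀.off + 17]
22. n15.val = false  [B₀.off > 25]
23. n15.pre = true  [true]
24. n16.depth = "zn"  [terminal]
25. n17.ok = 28  [terminal]
26. n18.wid = true  [terminal]
27. n15.tag = false  [b.wid == false]
28. n19.off = -2  [B₀.off - 27]
29. n20.depth = "xu"  [terminal]
30. n21.acc = 11  [terminal]
31. n22.ok = 25  [terminal]
32. n19.lim = true  [h.acc > 10]
33. n14.lim = true  [B₀.off > 24]
34. n1.lim = false  [A₁.tag == true]
35. n23.wid = true  [terminal]
36. n0.tag = "ky"  ["ky"]
37. n0.val = 11  [11]
38. n0.hot = true  [b.wid == true]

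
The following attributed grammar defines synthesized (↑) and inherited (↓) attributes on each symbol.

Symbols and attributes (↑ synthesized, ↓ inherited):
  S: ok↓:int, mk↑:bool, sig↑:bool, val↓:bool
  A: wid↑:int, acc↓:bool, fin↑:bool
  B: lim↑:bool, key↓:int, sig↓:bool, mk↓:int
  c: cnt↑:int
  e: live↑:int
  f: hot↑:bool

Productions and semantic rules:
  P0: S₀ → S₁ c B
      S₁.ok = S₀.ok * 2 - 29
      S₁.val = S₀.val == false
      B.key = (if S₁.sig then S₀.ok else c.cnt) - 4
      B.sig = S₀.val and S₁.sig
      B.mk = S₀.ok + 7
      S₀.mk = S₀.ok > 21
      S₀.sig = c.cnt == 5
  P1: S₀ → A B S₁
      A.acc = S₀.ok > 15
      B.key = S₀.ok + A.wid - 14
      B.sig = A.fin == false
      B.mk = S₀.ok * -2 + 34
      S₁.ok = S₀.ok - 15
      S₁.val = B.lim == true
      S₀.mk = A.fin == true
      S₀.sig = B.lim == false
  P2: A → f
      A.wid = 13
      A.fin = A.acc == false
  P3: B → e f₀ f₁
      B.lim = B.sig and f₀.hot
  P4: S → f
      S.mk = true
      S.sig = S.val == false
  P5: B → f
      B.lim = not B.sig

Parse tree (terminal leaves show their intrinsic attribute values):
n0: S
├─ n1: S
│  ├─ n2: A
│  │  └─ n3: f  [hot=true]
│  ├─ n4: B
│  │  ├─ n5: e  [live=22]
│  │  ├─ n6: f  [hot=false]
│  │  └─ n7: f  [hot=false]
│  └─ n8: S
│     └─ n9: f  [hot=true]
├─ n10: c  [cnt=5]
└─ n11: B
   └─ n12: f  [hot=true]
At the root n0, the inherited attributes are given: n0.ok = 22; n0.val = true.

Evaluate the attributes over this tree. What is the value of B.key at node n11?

1. n0.ok = 22  [given at root]
2. n0.val = true  [given at root]
3. n1.ok = 15  [S₀.ok * 2 - 29]
4. n1.val = false  [S₀.val == false]
5. n2.acc = false  [S₀.ok > 15]
6. n3.hot = true  [terminal]
7. n2.wid = 13  [13]
8. n2.fin = true  [A.acc == false]
9. n4.key = 14  [S₀.ok + A.wid - 14]
10. n4.sig = false  [A.fin == false]
11. n4.mk = 4  [S₀.ok * -2 + 34]
12. n5.live = 22  [terminal]
13. n6.hot = false  [terminal]
14. n7.hot = false  [terminal]
15. n4.lim = false  [B.sig and f₀.hot]
16. n8.ok = 0  [S₀.ok - 15]
17. n8.val = false  [B.lim == true]
18. n9.hot = true  [terminal]
19. n8.mk = true  [true]
20. n8.sig = true  [S.val == false]
21. n1.mk = true  [A.fin == true]
22. n1.sig = true  [B.lim == false]
23. n10.cnt = 5  [terminal]
24. n11.key = 18  [(if S₁.sig then S₀.ok else c.cnt) - 4]
25. n11.sig = true  [S₀.val and S₁.sig]
26. n11.mk = 29  [S₀.ok + 7]
27. n12.hot = true  [terminal]
28. n11.lim = false  [not B.sig]
29. n0.mk = true  [S₀.ok > 21]
30. n0.sig = true  [c.cnt == 5]

18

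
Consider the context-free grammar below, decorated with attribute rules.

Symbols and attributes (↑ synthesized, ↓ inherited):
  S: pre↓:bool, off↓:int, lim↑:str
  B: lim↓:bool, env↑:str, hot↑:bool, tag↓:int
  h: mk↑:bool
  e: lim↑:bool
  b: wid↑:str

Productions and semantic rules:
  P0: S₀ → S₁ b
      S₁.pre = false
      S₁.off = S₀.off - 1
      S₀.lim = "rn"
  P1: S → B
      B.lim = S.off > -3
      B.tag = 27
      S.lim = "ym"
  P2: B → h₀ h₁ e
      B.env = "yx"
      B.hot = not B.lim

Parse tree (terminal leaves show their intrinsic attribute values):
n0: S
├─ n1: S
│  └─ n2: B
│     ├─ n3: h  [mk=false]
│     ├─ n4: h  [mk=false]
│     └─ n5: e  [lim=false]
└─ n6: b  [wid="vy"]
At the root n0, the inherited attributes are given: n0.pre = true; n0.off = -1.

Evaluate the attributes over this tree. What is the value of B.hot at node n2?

1. n0.pre = true  [given at root]
2. n0.off = -1  [given at root]
3. n1.pre = false  [false]
4. n1.off = -2  [S₀.off - 1]
5. n2.lim = true  [S.off > -3]
6. n2.tag = 27  [27]
7. n3.mk = false  [terminal]
8. n4.mk = false  [terminal]
9. n5.lim = false  [terminal]
10. n2.env = "yx"  ["yx"]
11. n2.hot = false  [not B.lim]
12. n1.lim = "ym"  ["ym"]
13. n6.wid = "vy"  [terminal]
14. n0.lim = "rn"  ["rn"]

false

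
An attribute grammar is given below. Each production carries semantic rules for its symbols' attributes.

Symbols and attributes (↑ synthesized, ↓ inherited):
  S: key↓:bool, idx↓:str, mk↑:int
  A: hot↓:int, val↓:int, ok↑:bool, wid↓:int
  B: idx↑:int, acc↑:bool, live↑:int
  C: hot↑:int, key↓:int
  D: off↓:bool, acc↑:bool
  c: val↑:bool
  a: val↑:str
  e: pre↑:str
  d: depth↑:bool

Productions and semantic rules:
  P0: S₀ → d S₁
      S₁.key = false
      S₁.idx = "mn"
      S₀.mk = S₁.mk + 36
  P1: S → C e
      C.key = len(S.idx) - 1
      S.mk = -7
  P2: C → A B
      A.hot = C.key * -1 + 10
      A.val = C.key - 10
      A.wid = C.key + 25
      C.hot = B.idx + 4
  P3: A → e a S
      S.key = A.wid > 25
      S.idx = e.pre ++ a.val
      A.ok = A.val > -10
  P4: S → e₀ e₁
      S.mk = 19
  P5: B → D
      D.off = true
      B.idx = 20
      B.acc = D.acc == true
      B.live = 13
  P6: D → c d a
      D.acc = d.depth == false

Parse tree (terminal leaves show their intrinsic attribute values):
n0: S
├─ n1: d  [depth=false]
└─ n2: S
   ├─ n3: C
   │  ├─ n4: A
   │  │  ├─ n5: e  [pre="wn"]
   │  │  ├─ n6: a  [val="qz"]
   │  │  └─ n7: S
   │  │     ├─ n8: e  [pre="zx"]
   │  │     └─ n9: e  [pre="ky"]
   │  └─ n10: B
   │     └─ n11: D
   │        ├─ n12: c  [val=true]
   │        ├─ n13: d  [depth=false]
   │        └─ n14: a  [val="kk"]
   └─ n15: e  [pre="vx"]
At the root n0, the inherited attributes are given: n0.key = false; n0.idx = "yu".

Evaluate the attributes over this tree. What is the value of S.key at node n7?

true

1. n0.key = false  [given at root]
2. n0.idx = "yu"  [given at root]
3. n1.depth = false  [terminal]
4. n2.key = false  [false]
5. n2.idx = "mn"  ["mn"]
6. n3.key = 1  [len(S.idx) - 1]
7. n4.hot = 9  [C.key * -1 + 10]
8. n4.val = -9  [C.key - 10]
9. n4.wid = 26  [C.key + 25]
10. n5.pre = "wn"  [terminal]
11. n6.val = "qz"  [terminal]
12. n7.key = true  [A.wid > 25]
13. n7.idx = "wnqz"  [e.pre ++ a.val]
14. n8.pre = "zx"  [terminal]
15. n9.pre = "ky"  [terminal]
16. n7.mk = 19  [19]
17. n4.ok = true  [A.val > -10]
18. n11.off = true  [true]
19. n12.val = true  [terminal]
20. n13.depth = false  [terminal]
21. n14.val = "kk"  [terminal]
22. n11.acc = true  [d.depth == false]
23. n10.idx = 20  [20]
24. n10.acc = true  [D.acc == true]
25. n10.live = 13  [13]
26. n3.hot = 24  [B.idx + 4]
27. n15.pre = "vx"  [terminal]
28. n2.mk = -7  [-7]
29. n0.mk = 29  [S₁.mk + 36]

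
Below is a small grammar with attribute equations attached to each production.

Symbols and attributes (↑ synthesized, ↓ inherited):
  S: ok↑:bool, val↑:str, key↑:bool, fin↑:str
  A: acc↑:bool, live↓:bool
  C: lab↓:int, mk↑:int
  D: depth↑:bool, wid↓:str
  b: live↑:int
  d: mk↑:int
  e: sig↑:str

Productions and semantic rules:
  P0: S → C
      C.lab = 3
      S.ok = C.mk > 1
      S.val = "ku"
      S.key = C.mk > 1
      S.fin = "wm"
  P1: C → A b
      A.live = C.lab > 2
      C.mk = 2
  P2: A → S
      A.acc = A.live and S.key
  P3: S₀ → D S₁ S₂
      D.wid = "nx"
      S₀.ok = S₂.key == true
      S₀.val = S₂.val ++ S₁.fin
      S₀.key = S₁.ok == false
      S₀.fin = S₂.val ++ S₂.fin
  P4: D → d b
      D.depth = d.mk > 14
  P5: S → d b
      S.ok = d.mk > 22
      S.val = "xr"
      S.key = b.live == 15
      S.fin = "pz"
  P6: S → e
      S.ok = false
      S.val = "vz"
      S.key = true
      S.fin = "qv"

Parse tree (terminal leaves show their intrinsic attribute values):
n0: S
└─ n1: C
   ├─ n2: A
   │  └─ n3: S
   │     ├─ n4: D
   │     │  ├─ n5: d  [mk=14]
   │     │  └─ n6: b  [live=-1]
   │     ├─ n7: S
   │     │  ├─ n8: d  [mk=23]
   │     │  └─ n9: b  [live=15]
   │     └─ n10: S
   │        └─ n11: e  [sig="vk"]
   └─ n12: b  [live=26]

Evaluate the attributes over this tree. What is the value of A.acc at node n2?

1. n1.lab = 3  [3]
2. n2.live = true  [C.lab > 2]
3. n4.wid = "nx"  ["nx"]
4. n5.mk = 14  [terminal]
5. n6.live = -1  [terminal]
6. n4.depth = false  [d.mk > 14]
7. n8.mk = 23  [terminal]
8. n9.live = 15  [terminal]
9. n7.ok = true  [d.mk > 22]
10. n7.val = "xr"  ["xr"]
11. n7.key = true  [b.live == 15]
12. n7.fin = "pz"  ["pz"]
13. n11.sig = "vk"  [terminal]
14. n10.ok = false  [false]
15. n10.val = "vz"  ["vz"]
16. n10.key = true  [true]
17. n10.fin = "qv"  ["qv"]
18. n3.ok = true  [S₂.key == true]
19. n3.val = "vzpz"  [S₂.val ++ S₁.fin]
20. n3.key = false  [S₁.ok == false]
21. n3.fin = "vzqv"  [S₂.val ++ S₂.fin]
22. n2.acc = false  [A.live and S.key]
23. n12.live = 26  [terminal]
24. n1.mk = 2  [2]
25. n0.ok = true  [C.mk > 1]
26. n0.val = "ku"  ["ku"]
27. n0.key = true  [C.mk > 1]
28. n0.fin = "wm"  ["wm"]

false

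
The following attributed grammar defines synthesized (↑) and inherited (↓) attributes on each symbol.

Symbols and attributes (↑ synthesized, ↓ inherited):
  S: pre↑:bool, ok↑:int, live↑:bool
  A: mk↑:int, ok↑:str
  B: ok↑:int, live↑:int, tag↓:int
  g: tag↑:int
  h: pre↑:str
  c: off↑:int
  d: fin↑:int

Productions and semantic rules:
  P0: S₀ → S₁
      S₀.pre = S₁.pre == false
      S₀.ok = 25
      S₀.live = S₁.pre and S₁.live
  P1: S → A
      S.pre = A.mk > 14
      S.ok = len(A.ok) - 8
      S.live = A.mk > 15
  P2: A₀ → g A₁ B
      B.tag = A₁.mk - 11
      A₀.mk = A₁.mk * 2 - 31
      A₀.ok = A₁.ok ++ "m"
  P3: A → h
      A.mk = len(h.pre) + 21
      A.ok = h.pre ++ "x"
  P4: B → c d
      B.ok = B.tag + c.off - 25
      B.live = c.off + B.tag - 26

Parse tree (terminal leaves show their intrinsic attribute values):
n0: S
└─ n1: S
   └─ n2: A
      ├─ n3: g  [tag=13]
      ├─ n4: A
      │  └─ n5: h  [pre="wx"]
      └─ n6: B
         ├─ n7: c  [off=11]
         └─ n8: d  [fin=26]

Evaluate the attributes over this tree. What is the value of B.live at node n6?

1. n3.tag = 13  [terminal]
2. n5.pre = "wx"  [terminal]
3. n4.mk = 23  [len(h.pre) + 21]
4. n4.ok = "wxx"  [h.pre ++ "x"]
5. n6.tag = 12  [A₁.mk - 11]
6. n7.off = 11  [terminal]
7. n8.fin = 26  [terminal]
8. n6.ok = -2  [B.tag + c.off - 25]
9. n6.live = -3  [c.off + B.tag - 26]
10. n2.mk = 15  [A₁.mk * 2 - 31]
11. n2.ok = "wxxm"  [A₁.ok ++ "m"]
12. n1.pre = true  [A.mk > 14]
13. n1.ok = -4  [len(A.ok) - 8]
14. n1.live = false  [A.mk > 15]
15. n0.pre = false  [S₁.pre == false]
16. n0.ok = 25  [25]
17. n0.live = false  [S₁.pre and S₁.live]

-3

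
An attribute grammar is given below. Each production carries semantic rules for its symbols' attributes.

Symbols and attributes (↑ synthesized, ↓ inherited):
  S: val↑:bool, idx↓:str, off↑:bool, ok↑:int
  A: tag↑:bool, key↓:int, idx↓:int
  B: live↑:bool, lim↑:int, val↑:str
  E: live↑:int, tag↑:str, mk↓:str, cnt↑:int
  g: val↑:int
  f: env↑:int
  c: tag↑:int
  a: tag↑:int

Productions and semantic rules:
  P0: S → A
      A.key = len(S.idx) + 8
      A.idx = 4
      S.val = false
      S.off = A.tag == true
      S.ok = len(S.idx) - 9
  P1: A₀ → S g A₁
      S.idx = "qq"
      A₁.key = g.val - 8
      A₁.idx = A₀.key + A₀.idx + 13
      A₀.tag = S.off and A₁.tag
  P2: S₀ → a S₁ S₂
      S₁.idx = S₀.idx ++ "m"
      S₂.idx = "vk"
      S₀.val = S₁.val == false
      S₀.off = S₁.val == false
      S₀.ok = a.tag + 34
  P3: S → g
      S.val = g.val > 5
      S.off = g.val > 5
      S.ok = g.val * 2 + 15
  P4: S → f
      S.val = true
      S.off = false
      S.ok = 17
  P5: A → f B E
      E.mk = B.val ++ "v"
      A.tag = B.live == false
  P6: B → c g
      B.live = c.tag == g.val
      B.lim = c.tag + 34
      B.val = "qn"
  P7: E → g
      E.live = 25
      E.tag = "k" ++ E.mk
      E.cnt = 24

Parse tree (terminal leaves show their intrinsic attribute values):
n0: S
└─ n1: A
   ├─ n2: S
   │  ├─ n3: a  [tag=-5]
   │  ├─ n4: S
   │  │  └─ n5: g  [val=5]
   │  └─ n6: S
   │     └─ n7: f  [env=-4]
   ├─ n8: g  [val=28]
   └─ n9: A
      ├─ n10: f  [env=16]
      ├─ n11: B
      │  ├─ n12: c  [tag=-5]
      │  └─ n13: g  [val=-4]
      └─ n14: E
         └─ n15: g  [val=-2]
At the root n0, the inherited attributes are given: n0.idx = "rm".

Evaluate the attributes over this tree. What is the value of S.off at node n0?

1. n0.idx = "rm"  [given at root]
2. n1.key = 10  [len(S.idx) + 8]
3. n1.idx = 4  [4]
4. n2.idx = "qq"  ["qq"]
5. n3.tag = -5  [terminal]
6. n4.idx = "qqm"  [S₀.idx ++ "m"]
7. n5.val = 5  [terminal]
8. n4.val = false  [g.val > 5]
9. n4.off = false  [g.val > 5]
10. n4.ok = 25  [g.val * 2 + 15]
11. n6.idx = "vk"  ["vk"]
12. n7.env = -4  [terminal]
13. n6.val = true  [true]
14. n6.off = false  [false]
15. n6.ok = 17  [17]
16. n2.val = true  [S₁.val == false]
17. n2.off = true  [S₁.val == false]
18. n2.ok = 29  [a.tag + 34]
19. n8.val = 28  [terminal]
20. n9.key = 20  [g.val - 8]
21. n9.idx = 27  [A₀.key + A₀.idx + 13]
22. n10.env = 16  [terminal]
23. n12.tag = -5  [terminal]
24. n13.val = -4  [terminal]
25. n11.live = false  [c.tag == g.val]
26. n11.lim = 29  [c.tag + 34]
27. n11.val = "qn"  ["qn"]
28. n14.mk = "qnv"  [B.val ++ "v"]
29. n15.val = -2  [terminal]
30. n14.live = 25  [25]
31. n14.tag = "kqnv"  ["k" ++ E.mk]
32. n14.cnt = 24  [24]
33. n9.tag = true  [B.live == false]
34. n1.tag = true  [S.off and A₁.tag]
35. n0.val = false  [false]
36. n0.off = true  [A.tag == true]
37. n0.ok = -7  [len(S.idx) - 9]

true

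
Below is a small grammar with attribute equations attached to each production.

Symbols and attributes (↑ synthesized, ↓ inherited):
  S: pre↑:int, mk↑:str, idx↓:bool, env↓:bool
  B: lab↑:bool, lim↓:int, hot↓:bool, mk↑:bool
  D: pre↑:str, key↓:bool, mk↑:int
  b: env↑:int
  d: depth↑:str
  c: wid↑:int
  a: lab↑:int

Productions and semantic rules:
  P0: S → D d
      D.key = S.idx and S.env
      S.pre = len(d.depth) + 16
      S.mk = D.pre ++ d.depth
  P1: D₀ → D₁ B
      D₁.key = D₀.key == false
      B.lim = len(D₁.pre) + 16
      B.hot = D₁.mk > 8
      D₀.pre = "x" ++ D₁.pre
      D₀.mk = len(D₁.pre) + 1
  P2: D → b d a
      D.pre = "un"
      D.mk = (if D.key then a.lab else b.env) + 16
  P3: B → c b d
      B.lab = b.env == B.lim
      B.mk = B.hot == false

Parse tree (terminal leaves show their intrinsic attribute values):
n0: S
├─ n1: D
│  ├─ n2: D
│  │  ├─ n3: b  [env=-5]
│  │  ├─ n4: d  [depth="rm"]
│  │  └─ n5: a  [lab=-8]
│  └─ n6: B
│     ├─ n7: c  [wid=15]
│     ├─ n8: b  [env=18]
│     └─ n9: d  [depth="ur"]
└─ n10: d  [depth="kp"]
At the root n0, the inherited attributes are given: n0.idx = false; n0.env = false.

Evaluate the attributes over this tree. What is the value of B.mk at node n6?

1. n0.idx = false  [given at root]
2. n0.env = false  [given at root]
3. n1.key = false  [S.idx and S.env]
4. n2.key = true  [D₀.key == false]
5. n3.env = -5  [terminal]
6. n4.depth = "rm"  [terminal]
7. n5.lab = -8  [terminal]
8. n2.pre = "un"  ["un"]
9. n2.mk = 8  [(if D.key then a.lab else b.env) + 16]
10. n6.lim = 18  [len(D₁.pre) + 16]
11. n6.hot = false  [D₁.mk > 8]
12. n7.wid = 15  [terminal]
13. n8.env = 18  [terminal]
14. n9.depth = "ur"  [terminal]
15. n6.lab = true  [b.env == B.lim]
16. n6.mk = true  [B.hot == false]
17. n1.pre = "xun"  ["x" ++ D₁.pre]
18. n1.mk = 3  [len(D₁.pre) + 1]
19. n10.depth = "kp"  [terminal]
20. n0.pre = 18  [len(d.depth) + 16]
21. n0.mk = "xunkp"  [D.pre ++ d.depth]

true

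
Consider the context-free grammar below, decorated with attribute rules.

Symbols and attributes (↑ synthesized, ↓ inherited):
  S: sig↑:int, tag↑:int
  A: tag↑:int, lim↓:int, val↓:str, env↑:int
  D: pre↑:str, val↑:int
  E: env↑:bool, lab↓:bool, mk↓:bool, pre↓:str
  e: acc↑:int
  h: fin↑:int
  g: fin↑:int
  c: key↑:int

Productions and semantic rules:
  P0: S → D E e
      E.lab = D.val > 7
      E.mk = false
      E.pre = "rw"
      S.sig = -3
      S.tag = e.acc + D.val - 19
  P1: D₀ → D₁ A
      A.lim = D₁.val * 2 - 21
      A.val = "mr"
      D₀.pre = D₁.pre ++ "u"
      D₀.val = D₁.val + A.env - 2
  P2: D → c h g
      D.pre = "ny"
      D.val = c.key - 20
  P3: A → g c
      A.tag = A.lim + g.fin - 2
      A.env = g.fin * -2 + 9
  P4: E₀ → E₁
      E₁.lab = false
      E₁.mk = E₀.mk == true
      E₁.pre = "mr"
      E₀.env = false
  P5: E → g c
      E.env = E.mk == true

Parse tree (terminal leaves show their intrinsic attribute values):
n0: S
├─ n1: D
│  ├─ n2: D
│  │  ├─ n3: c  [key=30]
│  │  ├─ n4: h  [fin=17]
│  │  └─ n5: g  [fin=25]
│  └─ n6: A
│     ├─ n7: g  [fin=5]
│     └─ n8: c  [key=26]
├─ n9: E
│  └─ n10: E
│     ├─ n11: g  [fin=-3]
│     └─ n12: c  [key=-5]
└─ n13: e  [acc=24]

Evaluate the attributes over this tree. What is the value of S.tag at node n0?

1. n3.key = 30  [terminal]
2. n4.fin = 17  [terminal]
3. n5.fin = 25  [terminal]
4. n2.pre = "ny"  ["ny"]
5. n2.val = 10  [c.key - 20]
6. n6.lim = -1  [D₁.val * 2 - 21]
7. n6.val = "mr"  ["mr"]
8. n7.fin = 5  [terminal]
9. n8.key = 26  [terminal]
10. n6.tag = 2  [A.lim + g.fin - 2]
11. n6.env = -1  [g.fin * -2 + 9]
12. n1.pre = "nyu"  [D₁.pre ++ "u"]
13. n1.val = 7  [D₁.val + A.env - 2]
14. n9.lab = false  [D.val > 7]
15. n9.mk = false  [false]
16. n9.pre = "rw"  ["rw"]
17. n10.lab = false  [false]
18. n10.mk = false  [E₀.mk == true]
19. n10.pre = "mr"  ["mr"]
20. n11.fin = -3  [terminal]
21. n12.key = -5  [terminal]
22. n10.env = false  [E.mk == true]
23. n9.env = false  [false]
24. n13.acc = 24  [terminal]
25. n0.sig = -3  [-3]
26. n0.tag = 12  [e.acc + D.val - 19]

12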